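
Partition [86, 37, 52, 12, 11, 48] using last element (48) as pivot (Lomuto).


Pivot: 48
  37 <= 48: swap -> [37, 86, 52, 12, 11, 48]
  12 <= 48: swap -> [37, 12, 52, 86, 11, 48]
  11 <= 48: swap -> [37, 12, 11, 86, 52, 48]
Place pivot at 3: [37, 12, 11, 48, 52, 86]

Partitioned: [37, 12, 11, 48, 52, 86]


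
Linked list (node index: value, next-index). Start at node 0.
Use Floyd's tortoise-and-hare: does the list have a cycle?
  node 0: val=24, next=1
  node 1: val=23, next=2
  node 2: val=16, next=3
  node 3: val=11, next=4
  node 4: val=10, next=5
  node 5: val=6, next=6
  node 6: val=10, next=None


Floyd's tortoise (slow, +1) and hare (fast, +2):
  init: slow=0, fast=0
  step 1: slow=1, fast=2
  step 2: slow=2, fast=4
  step 3: slow=3, fast=6
  step 4: fast -> None, no cycle

Cycle: no


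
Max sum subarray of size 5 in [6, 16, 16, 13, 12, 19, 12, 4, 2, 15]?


[0:5]: 63
[1:6]: 76
[2:7]: 72
[3:8]: 60
[4:9]: 49
[5:10]: 52

Max: 76 at [1:6]


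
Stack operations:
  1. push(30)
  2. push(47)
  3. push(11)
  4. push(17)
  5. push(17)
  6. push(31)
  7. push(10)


push(30) -> [30]
push(47) -> [30, 47]
push(11) -> [30, 47, 11]
push(17) -> [30, 47, 11, 17]
push(17) -> [30, 47, 11, 17, 17]
push(31) -> [30, 47, 11, 17, 17, 31]
push(10) -> [30, 47, 11, 17, 17, 31, 10]

Final stack: [30, 47, 11, 17, 17, 31, 10]


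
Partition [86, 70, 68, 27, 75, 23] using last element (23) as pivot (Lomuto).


Pivot: 23
Place pivot at 0: [23, 70, 68, 27, 75, 86]

Partitioned: [23, 70, 68, 27, 75, 86]


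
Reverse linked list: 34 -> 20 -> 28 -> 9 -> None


Step 1: curr=34, set curr.next=prev(None) | reversed so far: 34
Step 2: curr=20, set curr.next=prev(34) | reversed so far: 20 -> 34
Step 3: curr=28, set curr.next=prev(20) | reversed so far: 28 -> 20 -> 34
Step 4: curr=9, set curr.next=prev(28) | reversed so far: 9 -> 28 -> 20 -> 34

9 -> 28 -> 20 -> 34 -> None


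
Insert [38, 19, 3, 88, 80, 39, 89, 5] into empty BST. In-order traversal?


Insert 38: root
Insert 19: L from 38
Insert 3: L from 38 -> L from 19
Insert 88: R from 38
Insert 80: R from 38 -> L from 88
Insert 39: R from 38 -> L from 88 -> L from 80
Insert 89: R from 38 -> R from 88
Insert 5: L from 38 -> L from 19 -> R from 3

In-order: [3, 5, 19, 38, 39, 80, 88, 89]


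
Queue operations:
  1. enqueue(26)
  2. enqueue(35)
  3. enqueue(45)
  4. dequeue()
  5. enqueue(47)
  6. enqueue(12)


enqueue(26) -> [26]
enqueue(35) -> [26, 35]
enqueue(45) -> [26, 35, 45]
dequeue()->26, [35, 45]
enqueue(47) -> [35, 45, 47]
enqueue(12) -> [35, 45, 47, 12]

Final queue: [35, 45, 47, 12]


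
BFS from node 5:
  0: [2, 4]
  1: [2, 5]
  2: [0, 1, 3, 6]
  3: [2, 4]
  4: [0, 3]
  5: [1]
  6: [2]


Visit 5, enqueue [1]
Visit 1, enqueue [2]
Visit 2, enqueue [0, 3, 6]
Visit 0, enqueue [4]
Visit 3, enqueue []
Visit 6, enqueue []
Visit 4, enqueue []

BFS order: [5, 1, 2, 0, 3, 6, 4]


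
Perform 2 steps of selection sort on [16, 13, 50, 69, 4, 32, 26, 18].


Initial: [16, 13, 50, 69, 4, 32, 26, 18]
Step 1: min=4 at 4
  Swap: [4, 13, 50, 69, 16, 32, 26, 18]
Step 2: min=13 at 1
  Swap: [4, 13, 50, 69, 16, 32, 26, 18]

After 2 steps: [4, 13, 50, 69, 16, 32, 26, 18]


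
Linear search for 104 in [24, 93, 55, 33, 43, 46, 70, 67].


i=0: 24!=104
i=1: 93!=104
i=2: 55!=104
i=3: 33!=104
i=4: 43!=104
i=5: 46!=104
i=6: 70!=104
i=7: 67!=104

Not found, 8 comps


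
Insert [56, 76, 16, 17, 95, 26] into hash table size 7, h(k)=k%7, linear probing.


Insert 56: h=0 -> slot 0
Insert 76: h=6 -> slot 6
Insert 16: h=2 -> slot 2
Insert 17: h=3 -> slot 3
Insert 95: h=4 -> slot 4
Insert 26: h=5 -> slot 5

Table: [56, None, 16, 17, 95, 26, 76]


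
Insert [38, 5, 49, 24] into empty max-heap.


Insert 38: [38]
Insert 5: [38, 5]
Insert 49: [49, 5, 38]
Insert 24: [49, 24, 38, 5]

Final heap: [49, 24, 38, 5]


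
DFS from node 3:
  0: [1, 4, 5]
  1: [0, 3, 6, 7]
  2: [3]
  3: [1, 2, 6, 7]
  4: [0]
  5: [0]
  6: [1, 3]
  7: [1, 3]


Visit 3, push [7, 6, 2, 1]
Visit 1, push [7, 6, 0]
Visit 0, push [5, 4]
Visit 4, push []
Visit 5, push []
Visit 6, push []
Visit 7, push []
Visit 2, push []

DFS order: [3, 1, 0, 4, 5, 6, 7, 2]


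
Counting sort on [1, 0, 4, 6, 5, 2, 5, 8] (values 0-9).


Input: [1, 0, 4, 6, 5, 2, 5, 8]
Counts: [1, 1, 1, 0, 1, 2, 1, 0, 1, 0]

Sorted: [0, 1, 2, 4, 5, 5, 6, 8]


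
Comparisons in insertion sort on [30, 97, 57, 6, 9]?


Algorithm: insertion sort
Input: [30, 97, 57, 6, 9]
Sorted: [6, 9, 30, 57, 97]

10


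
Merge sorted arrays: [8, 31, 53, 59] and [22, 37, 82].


Take 8 from A
Take 22 from B
Take 31 from A
Take 37 from B
Take 53 from A
Take 59 from A

Merged: [8, 22, 31, 37, 53, 59, 82]


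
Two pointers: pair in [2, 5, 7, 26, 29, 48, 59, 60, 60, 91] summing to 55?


lo=0(2)+hi=9(91)=93
lo=0(2)+hi=8(60)=62
lo=0(2)+hi=7(60)=62
lo=0(2)+hi=6(59)=61
lo=0(2)+hi=5(48)=50
lo=1(5)+hi=5(48)=53
lo=2(7)+hi=5(48)=55

Yes: 7+48=55


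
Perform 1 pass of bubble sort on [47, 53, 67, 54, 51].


Initial: [47, 53, 67, 54, 51]
Pass 1: [47, 53, 54, 51, 67] (2 swaps)

After 1 pass: [47, 53, 54, 51, 67]


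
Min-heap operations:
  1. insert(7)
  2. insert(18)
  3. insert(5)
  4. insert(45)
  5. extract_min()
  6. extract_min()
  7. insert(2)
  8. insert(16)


insert(7) -> [7]
insert(18) -> [7, 18]
insert(5) -> [5, 18, 7]
insert(45) -> [5, 18, 7, 45]
extract_min()->5, [7, 18, 45]
extract_min()->7, [18, 45]
insert(2) -> [2, 45, 18]
insert(16) -> [2, 16, 18, 45]

Final heap: [2, 16, 18, 45]


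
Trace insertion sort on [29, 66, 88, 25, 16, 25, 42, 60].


Initial: [29, 66, 88, 25, 16, 25, 42, 60]
Insert 66: [29, 66, 88, 25, 16, 25, 42, 60]
Insert 88: [29, 66, 88, 25, 16, 25, 42, 60]
Insert 25: [25, 29, 66, 88, 16, 25, 42, 60]
Insert 16: [16, 25, 29, 66, 88, 25, 42, 60]
Insert 25: [16, 25, 25, 29, 66, 88, 42, 60]
Insert 42: [16, 25, 25, 29, 42, 66, 88, 60]
Insert 60: [16, 25, 25, 29, 42, 60, 66, 88]

Sorted: [16, 25, 25, 29, 42, 60, 66, 88]


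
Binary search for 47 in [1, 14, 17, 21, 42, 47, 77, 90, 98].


Step 1: lo=0, hi=8, mid=4, val=42
Step 2: lo=5, hi=8, mid=6, val=77
Step 3: lo=5, hi=5, mid=5, val=47

Found at index 5


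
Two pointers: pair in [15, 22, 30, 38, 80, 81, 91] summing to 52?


lo=0(15)+hi=6(91)=106
lo=0(15)+hi=5(81)=96
lo=0(15)+hi=4(80)=95
lo=0(15)+hi=3(38)=53
lo=0(15)+hi=2(30)=45
lo=1(22)+hi=2(30)=52

Yes: 22+30=52


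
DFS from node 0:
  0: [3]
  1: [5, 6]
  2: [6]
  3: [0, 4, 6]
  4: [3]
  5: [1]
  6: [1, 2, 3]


Visit 0, push [3]
Visit 3, push [6, 4]
Visit 4, push []
Visit 6, push [2, 1]
Visit 1, push [5]
Visit 5, push []
Visit 2, push []

DFS order: [0, 3, 4, 6, 1, 5, 2]


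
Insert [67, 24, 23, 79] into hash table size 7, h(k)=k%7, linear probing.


Insert 67: h=4 -> slot 4
Insert 24: h=3 -> slot 3
Insert 23: h=2 -> slot 2
Insert 79: h=2, 3 probes -> slot 5

Table: [None, None, 23, 24, 67, 79, None]


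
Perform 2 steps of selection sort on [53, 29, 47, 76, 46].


Initial: [53, 29, 47, 76, 46]
Step 1: min=29 at 1
  Swap: [29, 53, 47, 76, 46]
Step 2: min=46 at 4
  Swap: [29, 46, 47, 76, 53]

After 2 steps: [29, 46, 47, 76, 53]


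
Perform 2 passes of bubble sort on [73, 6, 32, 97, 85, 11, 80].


Initial: [73, 6, 32, 97, 85, 11, 80]
Pass 1: [6, 32, 73, 85, 11, 80, 97] (5 swaps)
Pass 2: [6, 32, 73, 11, 80, 85, 97] (2 swaps)

After 2 passes: [6, 32, 73, 11, 80, 85, 97]


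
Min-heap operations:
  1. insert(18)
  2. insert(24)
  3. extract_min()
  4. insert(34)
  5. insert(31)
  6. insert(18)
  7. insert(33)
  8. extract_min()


insert(18) -> [18]
insert(24) -> [18, 24]
extract_min()->18, [24]
insert(34) -> [24, 34]
insert(31) -> [24, 34, 31]
insert(18) -> [18, 24, 31, 34]
insert(33) -> [18, 24, 31, 34, 33]
extract_min()->18, [24, 33, 31, 34]

Final heap: [24, 33, 31, 34]


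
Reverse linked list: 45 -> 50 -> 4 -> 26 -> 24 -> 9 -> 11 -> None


Step 1: curr=45, set curr.next=prev(None) | reversed so far: 45
Step 2: curr=50, set curr.next=prev(45) | reversed so far: 50 -> 45
Step 3: curr=4, set curr.next=prev(50) | reversed so far: 4 -> 50 -> 45
Step 4: curr=26, set curr.next=prev(4) | reversed so far: 26 -> 4 -> 50 -> 45
Step 5: curr=24, set curr.next=prev(26) | reversed so far: 24 -> 26 -> 4 -> 50 -> 45
Step 6: curr=9, set curr.next=prev(24) | reversed so far: 9 -> 24 -> 26 -> 4 -> 50 -> 45
Step 7: curr=11, set curr.next=prev(9) | reversed so far: 11 -> 9 -> 24 -> 26 -> 4 -> 50 -> 45

11 -> 9 -> 24 -> 26 -> 4 -> 50 -> 45 -> None


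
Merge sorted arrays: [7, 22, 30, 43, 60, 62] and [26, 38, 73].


Take 7 from A
Take 22 from A
Take 26 from B
Take 30 from A
Take 38 from B
Take 43 from A
Take 60 from A
Take 62 from A

Merged: [7, 22, 26, 30, 38, 43, 60, 62, 73]


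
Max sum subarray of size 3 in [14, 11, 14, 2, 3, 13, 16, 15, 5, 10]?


[0:3]: 39
[1:4]: 27
[2:5]: 19
[3:6]: 18
[4:7]: 32
[5:8]: 44
[6:9]: 36
[7:10]: 30

Max: 44 at [5:8]


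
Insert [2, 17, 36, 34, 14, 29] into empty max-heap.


Insert 2: [2]
Insert 17: [17, 2]
Insert 36: [36, 2, 17]
Insert 34: [36, 34, 17, 2]
Insert 14: [36, 34, 17, 2, 14]
Insert 29: [36, 34, 29, 2, 14, 17]

Final heap: [36, 34, 29, 2, 14, 17]


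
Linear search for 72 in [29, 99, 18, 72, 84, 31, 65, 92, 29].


i=0: 29!=72
i=1: 99!=72
i=2: 18!=72
i=3: 72==72 found!

Found at 3, 4 comps


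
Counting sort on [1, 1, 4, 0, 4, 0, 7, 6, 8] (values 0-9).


Input: [1, 1, 4, 0, 4, 0, 7, 6, 8]
Counts: [2, 2, 0, 0, 2, 0, 1, 1, 1, 0]

Sorted: [0, 0, 1, 1, 4, 4, 6, 7, 8]


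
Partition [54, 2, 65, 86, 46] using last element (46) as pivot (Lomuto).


Pivot: 46
  2 <= 46: swap -> [2, 54, 65, 86, 46]
Place pivot at 1: [2, 46, 65, 86, 54]

Partitioned: [2, 46, 65, 86, 54]


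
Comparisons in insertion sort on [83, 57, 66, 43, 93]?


Algorithm: insertion sort
Input: [83, 57, 66, 43, 93]
Sorted: [43, 57, 66, 83, 93]

7


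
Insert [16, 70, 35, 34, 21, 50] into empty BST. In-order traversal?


Insert 16: root
Insert 70: R from 16
Insert 35: R from 16 -> L from 70
Insert 34: R from 16 -> L from 70 -> L from 35
Insert 21: R from 16 -> L from 70 -> L from 35 -> L from 34
Insert 50: R from 16 -> L from 70 -> R from 35

In-order: [16, 21, 34, 35, 50, 70]


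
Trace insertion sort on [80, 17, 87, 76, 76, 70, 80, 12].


Initial: [80, 17, 87, 76, 76, 70, 80, 12]
Insert 17: [17, 80, 87, 76, 76, 70, 80, 12]
Insert 87: [17, 80, 87, 76, 76, 70, 80, 12]
Insert 76: [17, 76, 80, 87, 76, 70, 80, 12]
Insert 76: [17, 76, 76, 80, 87, 70, 80, 12]
Insert 70: [17, 70, 76, 76, 80, 87, 80, 12]
Insert 80: [17, 70, 76, 76, 80, 80, 87, 12]
Insert 12: [12, 17, 70, 76, 76, 80, 80, 87]

Sorted: [12, 17, 70, 76, 76, 80, 80, 87]


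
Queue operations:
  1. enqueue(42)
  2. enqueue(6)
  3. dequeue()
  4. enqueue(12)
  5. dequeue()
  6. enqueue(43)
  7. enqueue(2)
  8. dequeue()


enqueue(42) -> [42]
enqueue(6) -> [42, 6]
dequeue()->42, [6]
enqueue(12) -> [6, 12]
dequeue()->6, [12]
enqueue(43) -> [12, 43]
enqueue(2) -> [12, 43, 2]
dequeue()->12, [43, 2]

Final queue: [43, 2]


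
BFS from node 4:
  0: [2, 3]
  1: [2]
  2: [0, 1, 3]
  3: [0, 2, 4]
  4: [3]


Visit 4, enqueue [3]
Visit 3, enqueue [0, 2]
Visit 0, enqueue []
Visit 2, enqueue [1]
Visit 1, enqueue []

BFS order: [4, 3, 0, 2, 1]


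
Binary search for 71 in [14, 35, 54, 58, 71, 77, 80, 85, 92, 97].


Step 1: lo=0, hi=9, mid=4, val=71

Found at index 4


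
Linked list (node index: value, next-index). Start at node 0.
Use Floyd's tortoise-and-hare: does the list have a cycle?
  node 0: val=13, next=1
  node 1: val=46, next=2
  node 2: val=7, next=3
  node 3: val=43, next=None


Floyd's tortoise (slow, +1) and hare (fast, +2):
  init: slow=0, fast=0
  step 1: slow=1, fast=2
  step 2: fast 2->3->None, no cycle

Cycle: no


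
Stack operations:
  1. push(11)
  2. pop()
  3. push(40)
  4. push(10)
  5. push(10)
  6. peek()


push(11) -> [11]
pop()->11, []
push(40) -> [40]
push(10) -> [40, 10]
push(10) -> [40, 10, 10]
peek()->10

Final stack: [40, 10, 10]


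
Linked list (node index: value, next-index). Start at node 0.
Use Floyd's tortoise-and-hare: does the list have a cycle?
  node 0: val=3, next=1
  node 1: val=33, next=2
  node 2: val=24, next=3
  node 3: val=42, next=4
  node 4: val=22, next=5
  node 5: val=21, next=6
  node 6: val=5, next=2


Floyd's tortoise (slow, +1) and hare (fast, +2):
  init: slow=0, fast=0
  step 1: slow=1, fast=2
  step 2: slow=2, fast=4
  step 3: slow=3, fast=6
  step 4: slow=4, fast=3
  step 5: slow=5, fast=5
  slow == fast at node 5: cycle detected

Cycle: yes


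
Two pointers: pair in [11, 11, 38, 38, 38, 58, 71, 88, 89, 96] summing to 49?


lo=0(11)+hi=9(96)=107
lo=0(11)+hi=8(89)=100
lo=0(11)+hi=7(88)=99
lo=0(11)+hi=6(71)=82
lo=0(11)+hi=5(58)=69
lo=0(11)+hi=4(38)=49

Yes: 11+38=49


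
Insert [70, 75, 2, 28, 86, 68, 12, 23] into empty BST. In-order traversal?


Insert 70: root
Insert 75: R from 70
Insert 2: L from 70
Insert 28: L from 70 -> R from 2
Insert 86: R from 70 -> R from 75
Insert 68: L from 70 -> R from 2 -> R from 28
Insert 12: L from 70 -> R from 2 -> L from 28
Insert 23: L from 70 -> R from 2 -> L from 28 -> R from 12

In-order: [2, 12, 23, 28, 68, 70, 75, 86]


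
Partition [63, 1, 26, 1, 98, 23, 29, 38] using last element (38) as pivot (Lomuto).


Pivot: 38
  1 <= 38: swap -> [1, 63, 26, 1, 98, 23, 29, 38]
  26 <= 38: swap -> [1, 26, 63, 1, 98, 23, 29, 38]
  1 <= 38: swap -> [1, 26, 1, 63, 98, 23, 29, 38]
  23 <= 38: swap -> [1, 26, 1, 23, 98, 63, 29, 38]
  29 <= 38: swap -> [1, 26, 1, 23, 29, 63, 98, 38]
Place pivot at 5: [1, 26, 1, 23, 29, 38, 98, 63]

Partitioned: [1, 26, 1, 23, 29, 38, 98, 63]


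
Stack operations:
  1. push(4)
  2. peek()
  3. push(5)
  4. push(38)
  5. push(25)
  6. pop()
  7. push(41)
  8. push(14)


push(4) -> [4]
peek()->4
push(5) -> [4, 5]
push(38) -> [4, 5, 38]
push(25) -> [4, 5, 38, 25]
pop()->25, [4, 5, 38]
push(41) -> [4, 5, 38, 41]
push(14) -> [4, 5, 38, 41, 14]

Final stack: [4, 5, 38, 41, 14]


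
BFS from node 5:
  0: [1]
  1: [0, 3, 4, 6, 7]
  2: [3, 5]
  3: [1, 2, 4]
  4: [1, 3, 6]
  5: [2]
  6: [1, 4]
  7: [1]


Visit 5, enqueue [2]
Visit 2, enqueue [3]
Visit 3, enqueue [1, 4]
Visit 1, enqueue [0, 6, 7]
Visit 4, enqueue []
Visit 0, enqueue []
Visit 6, enqueue []
Visit 7, enqueue []

BFS order: [5, 2, 3, 1, 4, 0, 6, 7]


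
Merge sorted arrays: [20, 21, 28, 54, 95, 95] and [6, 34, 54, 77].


Take 6 from B
Take 20 from A
Take 21 from A
Take 28 from A
Take 34 from B
Take 54 from A
Take 54 from B
Take 77 from B

Merged: [6, 20, 21, 28, 34, 54, 54, 77, 95, 95]


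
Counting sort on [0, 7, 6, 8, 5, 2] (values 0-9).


Input: [0, 7, 6, 8, 5, 2]
Counts: [1, 0, 1, 0, 0, 1, 1, 1, 1, 0]

Sorted: [0, 2, 5, 6, 7, 8]


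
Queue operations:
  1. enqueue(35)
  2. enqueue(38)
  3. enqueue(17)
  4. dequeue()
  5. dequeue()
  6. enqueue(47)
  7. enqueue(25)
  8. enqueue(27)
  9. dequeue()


enqueue(35) -> [35]
enqueue(38) -> [35, 38]
enqueue(17) -> [35, 38, 17]
dequeue()->35, [38, 17]
dequeue()->38, [17]
enqueue(47) -> [17, 47]
enqueue(25) -> [17, 47, 25]
enqueue(27) -> [17, 47, 25, 27]
dequeue()->17, [47, 25, 27]

Final queue: [47, 25, 27]


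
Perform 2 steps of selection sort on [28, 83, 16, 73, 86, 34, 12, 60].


Initial: [28, 83, 16, 73, 86, 34, 12, 60]
Step 1: min=12 at 6
  Swap: [12, 83, 16, 73, 86, 34, 28, 60]
Step 2: min=16 at 2
  Swap: [12, 16, 83, 73, 86, 34, 28, 60]

After 2 steps: [12, 16, 83, 73, 86, 34, 28, 60]


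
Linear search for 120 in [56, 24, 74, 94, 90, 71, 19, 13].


i=0: 56!=120
i=1: 24!=120
i=2: 74!=120
i=3: 94!=120
i=4: 90!=120
i=5: 71!=120
i=6: 19!=120
i=7: 13!=120

Not found, 8 comps


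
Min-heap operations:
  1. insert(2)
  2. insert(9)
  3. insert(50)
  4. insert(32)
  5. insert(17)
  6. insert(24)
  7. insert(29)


insert(2) -> [2]
insert(9) -> [2, 9]
insert(50) -> [2, 9, 50]
insert(32) -> [2, 9, 50, 32]
insert(17) -> [2, 9, 50, 32, 17]
insert(24) -> [2, 9, 24, 32, 17, 50]
insert(29) -> [2, 9, 24, 32, 17, 50, 29]

Final heap: [2, 9, 24, 32, 17, 50, 29]


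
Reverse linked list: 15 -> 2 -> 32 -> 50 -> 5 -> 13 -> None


Step 1: curr=15, set curr.next=prev(None) | reversed so far: 15
Step 2: curr=2, set curr.next=prev(15) | reversed so far: 2 -> 15
Step 3: curr=32, set curr.next=prev(2) | reversed so far: 32 -> 2 -> 15
Step 4: curr=50, set curr.next=prev(32) | reversed so far: 50 -> 32 -> 2 -> 15
Step 5: curr=5, set curr.next=prev(50) | reversed so far: 5 -> 50 -> 32 -> 2 -> 15
Step 6: curr=13, set curr.next=prev(5) | reversed so far: 13 -> 5 -> 50 -> 32 -> 2 -> 15

13 -> 5 -> 50 -> 32 -> 2 -> 15 -> None


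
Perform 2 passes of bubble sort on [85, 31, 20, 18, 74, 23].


Initial: [85, 31, 20, 18, 74, 23]
Pass 1: [31, 20, 18, 74, 23, 85] (5 swaps)
Pass 2: [20, 18, 31, 23, 74, 85] (3 swaps)

After 2 passes: [20, 18, 31, 23, 74, 85]


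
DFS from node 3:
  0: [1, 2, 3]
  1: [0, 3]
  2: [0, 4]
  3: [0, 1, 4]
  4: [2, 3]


Visit 3, push [4, 1, 0]
Visit 0, push [2, 1]
Visit 1, push []
Visit 2, push [4]
Visit 4, push []

DFS order: [3, 0, 1, 2, 4]


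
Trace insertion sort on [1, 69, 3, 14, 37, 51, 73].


Initial: [1, 69, 3, 14, 37, 51, 73]
Insert 69: [1, 69, 3, 14, 37, 51, 73]
Insert 3: [1, 3, 69, 14, 37, 51, 73]
Insert 14: [1, 3, 14, 69, 37, 51, 73]
Insert 37: [1, 3, 14, 37, 69, 51, 73]
Insert 51: [1, 3, 14, 37, 51, 69, 73]
Insert 73: [1, 3, 14, 37, 51, 69, 73]

Sorted: [1, 3, 14, 37, 51, 69, 73]


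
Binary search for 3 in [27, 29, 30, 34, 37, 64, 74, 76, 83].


Step 1: lo=0, hi=8, mid=4, val=37
Step 2: lo=0, hi=3, mid=1, val=29
Step 3: lo=0, hi=0, mid=0, val=27

Not found


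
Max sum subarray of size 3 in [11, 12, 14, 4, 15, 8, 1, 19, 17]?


[0:3]: 37
[1:4]: 30
[2:5]: 33
[3:6]: 27
[4:7]: 24
[5:8]: 28
[6:9]: 37

Max: 37 at [0:3]


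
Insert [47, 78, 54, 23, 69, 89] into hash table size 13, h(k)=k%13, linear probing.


Insert 47: h=8 -> slot 8
Insert 78: h=0 -> slot 0
Insert 54: h=2 -> slot 2
Insert 23: h=10 -> slot 10
Insert 69: h=4 -> slot 4
Insert 89: h=11 -> slot 11

Table: [78, None, 54, None, 69, None, None, None, 47, None, 23, 89, None]


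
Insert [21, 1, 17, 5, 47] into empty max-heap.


Insert 21: [21]
Insert 1: [21, 1]
Insert 17: [21, 1, 17]
Insert 5: [21, 5, 17, 1]
Insert 47: [47, 21, 17, 1, 5]

Final heap: [47, 21, 17, 1, 5]


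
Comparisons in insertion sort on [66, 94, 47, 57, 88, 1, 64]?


Algorithm: insertion sort
Input: [66, 94, 47, 57, 88, 1, 64]
Sorted: [1, 47, 57, 64, 66, 88, 94]

17


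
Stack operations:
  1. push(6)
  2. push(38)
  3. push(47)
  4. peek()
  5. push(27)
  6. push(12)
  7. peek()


push(6) -> [6]
push(38) -> [6, 38]
push(47) -> [6, 38, 47]
peek()->47
push(27) -> [6, 38, 47, 27]
push(12) -> [6, 38, 47, 27, 12]
peek()->12

Final stack: [6, 38, 47, 27, 12]


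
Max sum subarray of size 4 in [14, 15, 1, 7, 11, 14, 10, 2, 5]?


[0:4]: 37
[1:5]: 34
[2:6]: 33
[3:7]: 42
[4:8]: 37
[5:9]: 31

Max: 42 at [3:7]


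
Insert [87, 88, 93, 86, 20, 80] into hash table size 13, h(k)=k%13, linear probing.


Insert 87: h=9 -> slot 9
Insert 88: h=10 -> slot 10
Insert 93: h=2 -> slot 2
Insert 86: h=8 -> slot 8
Insert 20: h=7 -> slot 7
Insert 80: h=2, 1 probes -> slot 3

Table: [None, None, 93, 80, None, None, None, 20, 86, 87, 88, None, None]


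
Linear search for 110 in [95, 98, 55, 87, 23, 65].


i=0: 95!=110
i=1: 98!=110
i=2: 55!=110
i=3: 87!=110
i=4: 23!=110
i=5: 65!=110

Not found, 6 comps


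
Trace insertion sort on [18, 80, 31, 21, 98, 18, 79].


Initial: [18, 80, 31, 21, 98, 18, 79]
Insert 80: [18, 80, 31, 21, 98, 18, 79]
Insert 31: [18, 31, 80, 21, 98, 18, 79]
Insert 21: [18, 21, 31, 80, 98, 18, 79]
Insert 98: [18, 21, 31, 80, 98, 18, 79]
Insert 18: [18, 18, 21, 31, 80, 98, 79]
Insert 79: [18, 18, 21, 31, 79, 80, 98]

Sorted: [18, 18, 21, 31, 79, 80, 98]


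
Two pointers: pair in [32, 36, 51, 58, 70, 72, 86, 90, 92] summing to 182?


lo=0(32)+hi=8(92)=124
lo=1(36)+hi=8(92)=128
lo=2(51)+hi=8(92)=143
lo=3(58)+hi=8(92)=150
lo=4(70)+hi=8(92)=162
lo=5(72)+hi=8(92)=164
lo=6(86)+hi=8(92)=178
lo=7(90)+hi=8(92)=182

Yes: 90+92=182


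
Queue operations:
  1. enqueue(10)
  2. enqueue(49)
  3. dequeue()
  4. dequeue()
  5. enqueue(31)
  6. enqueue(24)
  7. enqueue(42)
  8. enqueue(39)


enqueue(10) -> [10]
enqueue(49) -> [10, 49]
dequeue()->10, [49]
dequeue()->49, []
enqueue(31) -> [31]
enqueue(24) -> [31, 24]
enqueue(42) -> [31, 24, 42]
enqueue(39) -> [31, 24, 42, 39]

Final queue: [31, 24, 42, 39]


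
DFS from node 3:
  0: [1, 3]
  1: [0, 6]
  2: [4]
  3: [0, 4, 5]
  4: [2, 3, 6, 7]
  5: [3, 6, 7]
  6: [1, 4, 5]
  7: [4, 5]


Visit 3, push [5, 4, 0]
Visit 0, push [1]
Visit 1, push [6]
Visit 6, push [5, 4]
Visit 4, push [7, 2]
Visit 2, push []
Visit 7, push [5]
Visit 5, push []

DFS order: [3, 0, 1, 6, 4, 2, 7, 5]


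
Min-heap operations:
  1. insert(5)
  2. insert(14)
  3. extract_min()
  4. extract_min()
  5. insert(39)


insert(5) -> [5]
insert(14) -> [5, 14]
extract_min()->5, [14]
extract_min()->14, []
insert(39) -> [39]

Final heap: [39]


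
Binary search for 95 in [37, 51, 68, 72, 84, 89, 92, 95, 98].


Step 1: lo=0, hi=8, mid=4, val=84
Step 2: lo=5, hi=8, mid=6, val=92
Step 3: lo=7, hi=8, mid=7, val=95

Found at index 7


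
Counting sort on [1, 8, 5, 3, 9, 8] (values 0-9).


Input: [1, 8, 5, 3, 9, 8]
Counts: [0, 1, 0, 1, 0, 1, 0, 0, 2, 1]

Sorted: [1, 3, 5, 8, 8, 9]


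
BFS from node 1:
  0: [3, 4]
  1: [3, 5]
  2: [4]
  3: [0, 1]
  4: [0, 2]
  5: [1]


Visit 1, enqueue [3, 5]
Visit 3, enqueue [0]
Visit 5, enqueue []
Visit 0, enqueue [4]
Visit 4, enqueue [2]
Visit 2, enqueue []

BFS order: [1, 3, 5, 0, 4, 2]


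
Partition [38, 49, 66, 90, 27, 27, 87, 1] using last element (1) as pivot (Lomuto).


Pivot: 1
Place pivot at 0: [1, 49, 66, 90, 27, 27, 87, 38]

Partitioned: [1, 49, 66, 90, 27, 27, 87, 38]


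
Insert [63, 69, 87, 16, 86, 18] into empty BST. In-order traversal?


Insert 63: root
Insert 69: R from 63
Insert 87: R from 63 -> R from 69
Insert 16: L from 63
Insert 86: R from 63 -> R from 69 -> L from 87
Insert 18: L from 63 -> R from 16

In-order: [16, 18, 63, 69, 86, 87]


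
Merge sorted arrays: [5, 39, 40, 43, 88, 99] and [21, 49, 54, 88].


Take 5 from A
Take 21 from B
Take 39 from A
Take 40 from A
Take 43 from A
Take 49 from B
Take 54 from B
Take 88 from A
Take 88 from B

Merged: [5, 21, 39, 40, 43, 49, 54, 88, 88, 99]


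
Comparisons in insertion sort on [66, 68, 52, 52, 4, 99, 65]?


Algorithm: insertion sort
Input: [66, 68, 52, 52, 4, 99, 65]
Sorted: [4, 52, 52, 65, 66, 68, 99]

15


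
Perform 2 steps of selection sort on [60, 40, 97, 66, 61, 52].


Initial: [60, 40, 97, 66, 61, 52]
Step 1: min=40 at 1
  Swap: [40, 60, 97, 66, 61, 52]
Step 2: min=52 at 5
  Swap: [40, 52, 97, 66, 61, 60]

After 2 steps: [40, 52, 97, 66, 61, 60]


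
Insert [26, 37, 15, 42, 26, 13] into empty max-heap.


Insert 26: [26]
Insert 37: [37, 26]
Insert 15: [37, 26, 15]
Insert 42: [42, 37, 15, 26]
Insert 26: [42, 37, 15, 26, 26]
Insert 13: [42, 37, 15, 26, 26, 13]

Final heap: [42, 37, 15, 26, 26, 13]


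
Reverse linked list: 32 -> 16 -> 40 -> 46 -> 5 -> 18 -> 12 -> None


Step 1: curr=32, set curr.next=prev(None) | reversed so far: 32
Step 2: curr=16, set curr.next=prev(32) | reversed so far: 16 -> 32
Step 3: curr=40, set curr.next=prev(16) | reversed so far: 40 -> 16 -> 32
Step 4: curr=46, set curr.next=prev(40) | reversed so far: 46 -> 40 -> 16 -> 32
Step 5: curr=5, set curr.next=prev(46) | reversed so far: 5 -> 46 -> 40 -> 16 -> 32
Step 6: curr=18, set curr.next=prev(5) | reversed so far: 18 -> 5 -> 46 -> 40 -> 16 -> 32
Step 7: curr=12, set curr.next=prev(18) | reversed so far: 12 -> 18 -> 5 -> 46 -> 40 -> 16 -> 32

12 -> 18 -> 5 -> 46 -> 40 -> 16 -> 32 -> None


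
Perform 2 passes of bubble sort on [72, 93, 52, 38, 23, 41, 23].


Initial: [72, 93, 52, 38, 23, 41, 23]
Pass 1: [72, 52, 38, 23, 41, 23, 93] (5 swaps)
Pass 2: [52, 38, 23, 41, 23, 72, 93] (5 swaps)

After 2 passes: [52, 38, 23, 41, 23, 72, 93]


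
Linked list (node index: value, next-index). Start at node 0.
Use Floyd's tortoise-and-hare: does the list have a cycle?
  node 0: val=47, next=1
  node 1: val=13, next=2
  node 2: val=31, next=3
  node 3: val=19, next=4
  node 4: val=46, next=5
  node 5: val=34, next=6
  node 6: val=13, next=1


Floyd's tortoise (slow, +1) and hare (fast, +2):
  init: slow=0, fast=0
  step 1: slow=1, fast=2
  step 2: slow=2, fast=4
  step 3: slow=3, fast=6
  step 4: slow=4, fast=2
  step 5: slow=5, fast=4
  step 6: slow=6, fast=6
  slow == fast at node 6: cycle detected

Cycle: yes


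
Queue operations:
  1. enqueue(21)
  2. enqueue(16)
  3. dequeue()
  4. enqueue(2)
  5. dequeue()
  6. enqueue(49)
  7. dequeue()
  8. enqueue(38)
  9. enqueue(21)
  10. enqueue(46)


enqueue(21) -> [21]
enqueue(16) -> [21, 16]
dequeue()->21, [16]
enqueue(2) -> [16, 2]
dequeue()->16, [2]
enqueue(49) -> [2, 49]
dequeue()->2, [49]
enqueue(38) -> [49, 38]
enqueue(21) -> [49, 38, 21]
enqueue(46) -> [49, 38, 21, 46]

Final queue: [49, 38, 21, 46]


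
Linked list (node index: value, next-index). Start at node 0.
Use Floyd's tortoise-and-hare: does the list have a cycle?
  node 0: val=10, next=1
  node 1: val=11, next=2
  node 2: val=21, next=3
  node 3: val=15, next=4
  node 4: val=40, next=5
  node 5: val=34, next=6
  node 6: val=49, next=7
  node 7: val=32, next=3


Floyd's tortoise (slow, +1) and hare (fast, +2):
  init: slow=0, fast=0
  step 1: slow=1, fast=2
  step 2: slow=2, fast=4
  step 3: slow=3, fast=6
  step 4: slow=4, fast=3
  step 5: slow=5, fast=5
  slow == fast at node 5: cycle detected

Cycle: yes


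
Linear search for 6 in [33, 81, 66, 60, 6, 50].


i=0: 33!=6
i=1: 81!=6
i=2: 66!=6
i=3: 60!=6
i=4: 6==6 found!

Found at 4, 5 comps


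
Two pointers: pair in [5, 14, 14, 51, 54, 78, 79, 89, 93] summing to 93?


lo=0(5)+hi=8(93)=98
lo=0(5)+hi=7(89)=94
lo=0(5)+hi=6(79)=84
lo=1(14)+hi=6(79)=93

Yes: 14+79=93


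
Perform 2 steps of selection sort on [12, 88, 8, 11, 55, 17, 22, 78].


Initial: [12, 88, 8, 11, 55, 17, 22, 78]
Step 1: min=8 at 2
  Swap: [8, 88, 12, 11, 55, 17, 22, 78]
Step 2: min=11 at 3
  Swap: [8, 11, 12, 88, 55, 17, 22, 78]

After 2 steps: [8, 11, 12, 88, 55, 17, 22, 78]


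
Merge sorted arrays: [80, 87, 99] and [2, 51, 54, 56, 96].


Take 2 from B
Take 51 from B
Take 54 from B
Take 56 from B
Take 80 from A
Take 87 from A
Take 96 from B

Merged: [2, 51, 54, 56, 80, 87, 96, 99]


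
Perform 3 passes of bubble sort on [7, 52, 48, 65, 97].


Initial: [7, 52, 48, 65, 97]
Pass 1: [7, 48, 52, 65, 97] (1 swaps)
Pass 2: [7, 48, 52, 65, 97] (0 swaps)
Pass 3: [7, 48, 52, 65, 97] (0 swaps)

After 3 passes: [7, 48, 52, 65, 97]


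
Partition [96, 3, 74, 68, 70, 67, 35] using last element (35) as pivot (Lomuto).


Pivot: 35
  3 <= 35: swap -> [3, 96, 74, 68, 70, 67, 35]
Place pivot at 1: [3, 35, 74, 68, 70, 67, 96]

Partitioned: [3, 35, 74, 68, 70, 67, 96]


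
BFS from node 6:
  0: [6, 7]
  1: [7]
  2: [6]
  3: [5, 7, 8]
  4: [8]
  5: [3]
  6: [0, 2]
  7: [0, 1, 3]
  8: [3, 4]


Visit 6, enqueue [0, 2]
Visit 0, enqueue [7]
Visit 2, enqueue []
Visit 7, enqueue [1, 3]
Visit 1, enqueue []
Visit 3, enqueue [5, 8]
Visit 5, enqueue []
Visit 8, enqueue [4]
Visit 4, enqueue []

BFS order: [6, 0, 2, 7, 1, 3, 5, 8, 4]


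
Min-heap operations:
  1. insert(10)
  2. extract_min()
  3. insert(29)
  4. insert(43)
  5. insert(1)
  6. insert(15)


insert(10) -> [10]
extract_min()->10, []
insert(29) -> [29]
insert(43) -> [29, 43]
insert(1) -> [1, 43, 29]
insert(15) -> [1, 15, 29, 43]

Final heap: [1, 15, 29, 43]


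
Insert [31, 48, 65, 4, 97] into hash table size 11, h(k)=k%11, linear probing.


Insert 31: h=9 -> slot 9
Insert 48: h=4 -> slot 4
Insert 65: h=10 -> slot 10
Insert 4: h=4, 1 probes -> slot 5
Insert 97: h=9, 2 probes -> slot 0

Table: [97, None, None, None, 48, 4, None, None, None, 31, 65]


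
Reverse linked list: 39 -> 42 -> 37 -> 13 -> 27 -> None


Step 1: curr=39, set curr.next=prev(None) | reversed so far: 39
Step 2: curr=42, set curr.next=prev(39) | reversed so far: 42 -> 39
Step 3: curr=37, set curr.next=prev(42) | reversed so far: 37 -> 42 -> 39
Step 4: curr=13, set curr.next=prev(37) | reversed so far: 13 -> 37 -> 42 -> 39
Step 5: curr=27, set curr.next=prev(13) | reversed so far: 27 -> 13 -> 37 -> 42 -> 39

27 -> 13 -> 37 -> 42 -> 39 -> None


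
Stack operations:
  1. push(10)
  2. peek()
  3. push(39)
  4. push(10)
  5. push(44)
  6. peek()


push(10) -> [10]
peek()->10
push(39) -> [10, 39]
push(10) -> [10, 39, 10]
push(44) -> [10, 39, 10, 44]
peek()->44

Final stack: [10, 39, 10, 44]


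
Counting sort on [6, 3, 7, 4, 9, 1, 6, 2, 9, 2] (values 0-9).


Input: [6, 3, 7, 4, 9, 1, 6, 2, 9, 2]
Counts: [0, 1, 2, 1, 1, 0, 2, 1, 0, 2]

Sorted: [1, 2, 2, 3, 4, 6, 6, 7, 9, 9]


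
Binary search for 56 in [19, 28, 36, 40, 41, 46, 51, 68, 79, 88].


Step 1: lo=0, hi=9, mid=4, val=41
Step 2: lo=5, hi=9, mid=7, val=68
Step 3: lo=5, hi=6, mid=5, val=46
Step 4: lo=6, hi=6, mid=6, val=51

Not found


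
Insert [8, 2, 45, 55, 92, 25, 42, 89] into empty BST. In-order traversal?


Insert 8: root
Insert 2: L from 8
Insert 45: R from 8
Insert 55: R from 8 -> R from 45
Insert 92: R from 8 -> R from 45 -> R from 55
Insert 25: R from 8 -> L from 45
Insert 42: R from 8 -> L from 45 -> R from 25
Insert 89: R from 8 -> R from 45 -> R from 55 -> L from 92

In-order: [2, 8, 25, 42, 45, 55, 89, 92]


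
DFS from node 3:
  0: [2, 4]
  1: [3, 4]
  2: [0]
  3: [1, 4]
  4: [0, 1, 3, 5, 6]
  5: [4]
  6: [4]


Visit 3, push [4, 1]
Visit 1, push [4]
Visit 4, push [6, 5, 0]
Visit 0, push [2]
Visit 2, push []
Visit 5, push []
Visit 6, push []

DFS order: [3, 1, 4, 0, 2, 5, 6]


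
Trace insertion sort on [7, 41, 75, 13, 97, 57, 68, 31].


Initial: [7, 41, 75, 13, 97, 57, 68, 31]
Insert 41: [7, 41, 75, 13, 97, 57, 68, 31]
Insert 75: [7, 41, 75, 13, 97, 57, 68, 31]
Insert 13: [7, 13, 41, 75, 97, 57, 68, 31]
Insert 97: [7, 13, 41, 75, 97, 57, 68, 31]
Insert 57: [7, 13, 41, 57, 75, 97, 68, 31]
Insert 68: [7, 13, 41, 57, 68, 75, 97, 31]
Insert 31: [7, 13, 31, 41, 57, 68, 75, 97]

Sorted: [7, 13, 31, 41, 57, 68, 75, 97]


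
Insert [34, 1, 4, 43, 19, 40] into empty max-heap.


Insert 34: [34]
Insert 1: [34, 1]
Insert 4: [34, 1, 4]
Insert 43: [43, 34, 4, 1]
Insert 19: [43, 34, 4, 1, 19]
Insert 40: [43, 34, 40, 1, 19, 4]

Final heap: [43, 34, 40, 1, 19, 4]


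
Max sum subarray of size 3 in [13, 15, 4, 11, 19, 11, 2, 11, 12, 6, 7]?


[0:3]: 32
[1:4]: 30
[2:5]: 34
[3:6]: 41
[4:7]: 32
[5:8]: 24
[6:9]: 25
[7:10]: 29
[8:11]: 25

Max: 41 at [3:6]


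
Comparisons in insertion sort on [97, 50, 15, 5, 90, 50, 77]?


Algorithm: insertion sort
Input: [97, 50, 15, 5, 90, 50, 77]
Sorted: [5, 15, 50, 50, 77, 90, 97]

14


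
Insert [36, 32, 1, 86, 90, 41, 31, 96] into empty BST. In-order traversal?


Insert 36: root
Insert 32: L from 36
Insert 1: L from 36 -> L from 32
Insert 86: R from 36
Insert 90: R from 36 -> R from 86
Insert 41: R from 36 -> L from 86
Insert 31: L from 36 -> L from 32 -> R from 1
Insert 96: R from 36 -> R from 86 -> R from 90

In-order: [1, 31, 32, 36, 41, 86, 90, 96]


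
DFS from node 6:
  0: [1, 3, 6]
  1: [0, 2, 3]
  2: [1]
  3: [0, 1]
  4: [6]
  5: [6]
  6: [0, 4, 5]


Visit 6, push [5, 4, 0]
Visit 0, push [3, 1]
Visit 1, push [3, 2]
Visit 2, push []
Visit 3, push []
Visit 4, push []
Visit 5, push []

DFS order: [6, 0, 1, 2, 3, 4, 5]


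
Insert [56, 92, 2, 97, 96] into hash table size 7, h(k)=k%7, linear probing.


Insert 56: h=0 -> slot 0
Insert 92: h=1 -> slot 1
Insert 2: h=2 -> slot 2
Insert 97: h=6 -> slot 6
Insert 96: h=5 -> slot 5

Table: [56, 92, 2, None, None, 96, 97]


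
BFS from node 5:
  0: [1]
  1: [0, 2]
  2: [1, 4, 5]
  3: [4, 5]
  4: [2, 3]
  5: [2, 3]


Visit 5, enqueue [2, 3]
Visit 2, enqueue [1, 4]
Visit 3, enqueue []
Visit 1, enqueue [0]
Visit 4, enqueue []
Visit 0, enqueue []

BFS order: [5, 2, 3, 1, 4, 0]


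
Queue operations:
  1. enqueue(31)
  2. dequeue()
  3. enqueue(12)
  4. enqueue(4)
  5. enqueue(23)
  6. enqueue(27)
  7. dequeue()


enqueue(31) -> [31]
dequeue()->31, []
enqueue(12) -> [12]
enqueue(4) -> [12, 4]
enqueue(23) -> [12, 4, 23]
enqueue(27) -> [12, 4, 23, 27]
dequeue()->12, [4, 23, 27]

Final queue: [4, 23, 27]


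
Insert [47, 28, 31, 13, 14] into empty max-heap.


Insert 47: [47]
Insert 28: [47, 28]
Insert 31: [47, 28, 31]
Insert 13: [47, 28, 31, 13]
Insert 14: [47, 28, 31, 13, 14]

Final heap: [47, 28, 31, 13, 14]


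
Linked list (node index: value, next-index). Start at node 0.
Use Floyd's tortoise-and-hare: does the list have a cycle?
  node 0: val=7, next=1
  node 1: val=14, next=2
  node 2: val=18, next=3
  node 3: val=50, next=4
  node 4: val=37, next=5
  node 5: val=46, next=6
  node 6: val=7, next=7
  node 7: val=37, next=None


Floyd's tortoise (slow, +1) and hare (fast, +2):
  init: slow=0, fast=0
  step 1: slow=1, fast=2
  step 2: slow=2, fast=4
  step 3: slow=3, fast=6
  step 4: fast 6->7->None, no cycle

Cycle: no


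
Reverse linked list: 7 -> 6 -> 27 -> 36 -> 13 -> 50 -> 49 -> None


Step 1: curr=7, set curr.next=prev(None) | reversed so far: 7
Step 2: curr=6, set curr.next=prev(7) | reversed so far: 6 -> 7
Step 3: curr=27, set curr.next=prev(6) | reversed so far: 27 -> 6 -> 7
Step 4: curr=36, set curr.next=prev(27) | reversed so far: 36 -> 27 -> 6 -> 7
Step 5: curr=13, set curr.next=prev(36) | reversed so far: 13 -> 36 -> 27 -> 6 -> 7
Step 6: curr=50, set curr.next=prev(13) | reversed so far: 50 -> 13 -> 36 -> 27 -> 6 -> 7
Step 7: curr=49, set curr.next=prev(50) | reversed so far: 49 -> 50 -> 13 -> 36 -> 27 -> 6 -> 7

49 -> 50 -> 13 -> 36 -> 27 -> 6 -> 7 -> None


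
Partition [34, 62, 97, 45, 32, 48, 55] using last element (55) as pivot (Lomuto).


Pivot: 55
  34 <= 55: advance i (no swap)
  45 <= 55: swap -> [34, 45, 97, 62, 32, 48, 55]
  32 <= 55: swap -> [34, 45, 32, 62, 97, 48, 55]
  48 <= 55: swap -> [34, 45, 32, 48, 97, 62, 55]
Place pivot at 4: [34, 45, 32, 48, 55, 62, 97]

Partitioned: [34, 45, 32, 48, 55, 62, 97]


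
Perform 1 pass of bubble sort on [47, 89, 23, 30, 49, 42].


Initial: [47, 89, 23, 30, 49, 42]
Pass 1: [47, 23, 30, 49, 42, 89] (4 swaps)

After 1 pass: [47, 23, 30, 49, 42, 89]


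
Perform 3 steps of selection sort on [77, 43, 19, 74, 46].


Initial: [77, 43, 19, 74, 46]
Step 1: min=19 at 2
  Swap: [19, 43, 77, 74, 46]
Step 2: min=43 at 1
  Swap: [19, 43, 77, 74, 46]
Step 3: min=46 at 4
  Swap: [19, 43, 46, 74, 77]

After 3 steps: [19, 43, 46, 74, 77]


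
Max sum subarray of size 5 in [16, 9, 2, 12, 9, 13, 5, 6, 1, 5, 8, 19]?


[0:5]: 48
[1:6]: 45
[2:7]: 41
[3:8]: 45
[4:9]: 34
[5:10]: 30
[6:11]: 25
[7:12]: 39

Max: 48 at [0:5]


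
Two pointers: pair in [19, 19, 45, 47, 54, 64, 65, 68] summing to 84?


lo=0(19)+hi=7(68)=87
lo=0(19)+hi=6(65)=84

Yes: 19+65=84


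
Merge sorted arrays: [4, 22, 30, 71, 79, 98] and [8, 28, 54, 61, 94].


Take 4 from A
Take 8 from B
Take 22 from A
Take 28 from B
Take 30 from A
Take 54 from B
Take 61 from B
Take 71 from A
Take 79 from A
Take 94 from B

Merged: [4, 8, 22, 28, 30, 54, 61, 71, 79, 94, 98]


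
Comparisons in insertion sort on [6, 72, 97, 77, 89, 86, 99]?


Algorithm: insertion sort
Input: [6, 72, 97, 77, 89, 86, 99]
Sorted: [6, 72, 77, 86, 89, 97, 99]

10


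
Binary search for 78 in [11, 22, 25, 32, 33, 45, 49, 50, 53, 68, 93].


Step 1: lo=0, hi=10, mid=5, val=45
Step 2: lo=6, hi=10, mid=8, val=53
Step 3: lo=9, hi=10, mid=9, val=68
Step 4: lo=10, hi=10, mid=10, val=93

Not found


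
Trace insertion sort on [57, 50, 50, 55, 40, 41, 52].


Initial: [57, 50, 50, 55, 40, 41, 52]
Insert 50: [50, 57, 50, 55, 40, 41, 52]
Insert 50: [50, 50, 57, 55, 40, 41, 52]
Insert 55: [50, 50, 55, 57, 40, 41, 52]
Insert 40: [40, 50, 50, 55, 57, 41, 52]
Insert 41: [40, 41, 50, 50, 55, 57, 52]
Insert 52: [40, 41, 50, 50, 52, 55, 57]

Sorted: [40, 41, 50, 50, 52, 55, 57]


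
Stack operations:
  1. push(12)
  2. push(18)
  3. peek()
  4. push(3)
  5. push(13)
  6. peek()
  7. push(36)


push(12) -> [12]
push(18) -> [12, 18]
peek()->18
push(3) -> [12, 18, 3]
push(13) -> [12, 18, 3, 13]
peek()->13
push(36) -> [12, 18, 3, 13, 36]

Final stack: [12, 18, 3, 13, 36]


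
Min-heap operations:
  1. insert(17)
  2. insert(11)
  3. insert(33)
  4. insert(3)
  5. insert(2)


insert(17) -> [17]
insert(11) -> [11, 17]
insert(33) -> [11, 17, 33]
insert(3) -> [3, 11, 33, 17]
insert(2) -> [2, 3, 33, 17, 11]

Final heap: [2, 3, 33, 17, 11]


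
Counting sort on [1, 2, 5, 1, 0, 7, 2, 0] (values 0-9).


Input: [1, 2, 5, 1, 0, 7, 2, 0]
Counts: [2, 2, 2, 0, 0, 1, 0, 1, 0, 0]

Sorted: [0, 0, 1, 1, 2, 2, 5, 7]


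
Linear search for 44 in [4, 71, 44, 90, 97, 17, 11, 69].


i=0: 4!=44
i=1: 71!=44
i=2: 44==44 found!

Found at 2, 3 comps


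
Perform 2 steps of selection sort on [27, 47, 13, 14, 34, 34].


Initial: [27, 47, 13, 14, 34, 34]
Step 1: min=13 at 2
  Swap: [13, 47, 27, 14, 34, 34]
Step 2: min=14 at 3
  Swap: [13, 14, 27, 47, 34, 34]

After 2 steps: [13, 14, 27, 47, 34, 34]


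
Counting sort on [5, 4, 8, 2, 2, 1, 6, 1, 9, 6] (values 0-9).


Input: [5, 4, 8, 2, 2, 1, 6, 1, 9, 6]
Counts: [0, 2, 2, 0, 1, 1, 2, 0, 1, 1]

Sorted: [1, 1, 2, 2, 4, 5, 6, 6, 8, 9]


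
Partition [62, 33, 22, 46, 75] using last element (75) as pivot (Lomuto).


Pivot: 75
  62 <= 75: advance i (no swap)
  33 <= 75: advance i (no swap)
  22 <= 75: advance i (no swap)
  46 <= 75: advance i (no swap)
Place pivot at 4: [62, 33, 22, 46, 75]

Partitioned: [62, 33, 22, 46, 75]


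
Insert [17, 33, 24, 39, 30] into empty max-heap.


Insert 17: [17]
Insert 33: [33, 17]
Insert 24: [33, 17, 24]
Insert 39: [39, 33, 24, 17]
Insert 30: [39, 33, 24, 17, 30]

Final heap: [39, 33, 24, 17, 30]


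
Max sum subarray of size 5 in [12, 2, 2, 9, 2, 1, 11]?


[0:5]: 27
[1:6]: 16
[2:7]: 25

Max: 27 at [0:5]


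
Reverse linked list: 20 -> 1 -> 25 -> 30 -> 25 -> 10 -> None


Step 1: curr=20, set curr.next=prev(None) | reversed so far: 20
Step 2: curr=1, set curr.next=prev(20) | reversed so far: 1 -> 20
Step 3: curr=25, set curr.next=prev(1) | reversed so far: 25 -> 1 -> 20
Step 4: curr=30, set curr.next=prev(25) | reversed so far: 30 -> 25 -> 1 -> 20
Step 5: curr=25, set curr.next=prev(30) | reversed so far: 25 -> 30 -> 25 -> 1 -> 20
Step 6: curr=10, set curr.next=prev(25) | reversed so far: 10 -> 25 -> 30 -> 25 -> 1 -> 20

10 -> 25 -> 30 -> 25 -> 1 -> 20 -> None


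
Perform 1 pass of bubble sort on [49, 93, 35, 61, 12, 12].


Initial: [49, 93, 35, 61, 12, 12]
Pass 1: [49, 35, 61, 12, 12, 93] (4 swaps)

After 1 pass: [49, 35, 61, 12, 12, 93]


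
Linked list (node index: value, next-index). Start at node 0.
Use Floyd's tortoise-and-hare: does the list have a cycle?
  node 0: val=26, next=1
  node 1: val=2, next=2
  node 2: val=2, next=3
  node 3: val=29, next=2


Floyd's tortoise (slow, +1) and hare (fast, +2):
  init: slow=0, fast=0
  step 1: slow=1, fast=2
  step 2: slow=2, fast=2
  slow == fast at node 2: cycle detected

Cycle: yes


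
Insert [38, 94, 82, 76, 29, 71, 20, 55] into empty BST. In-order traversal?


Insert 38: root
Insert 94: R from 38
Insert 82: R from 38 -> L from 94
Insert 76: R from 38 -> L from 94 -> L from 82
Insert 29: L from 38
Insert 71: R from 38 -> L from 94 -> L from 82 -> L from 76
Insert 20: L from 38 -> L from 29
Insert 55: R from 38 -> L from 94 -> L from 82 -> L from 76 -> L from 71

In-order: [20, 29, 38, 55, 71, 76, 82, 94]


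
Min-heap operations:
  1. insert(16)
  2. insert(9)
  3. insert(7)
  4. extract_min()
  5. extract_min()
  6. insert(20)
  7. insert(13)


insert(16) -> [16]
insert(9) -> [9, 16]
insert(7) -> [7, 16, 9]
extract_min()->7, [9, 16]
extract_min()->9, [16]
insert(20) -> [16, 20]
insert(13) -> [13, 20, 16]

Final heap: [13, 20, 16]


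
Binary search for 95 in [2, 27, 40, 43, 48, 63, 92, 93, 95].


Step 1: lo=0, hi=8, mid=4, val=48
Step 2: lo=5, hi=8, mid=6, val=92
Step 3: lo=7, hi=8, mid=7, val=93
Step 4: lo=8, hi=8, mid=8, val=95

Found at index 8
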